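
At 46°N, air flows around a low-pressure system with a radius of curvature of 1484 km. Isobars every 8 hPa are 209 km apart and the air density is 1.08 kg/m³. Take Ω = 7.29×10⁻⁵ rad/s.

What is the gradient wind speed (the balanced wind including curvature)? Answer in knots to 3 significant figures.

55.5 knots

Coriolis parameter at 46°N:
f = 2Ω sin φ = 2 × 7.29×10⁻⁵ × sin 46° = 1.05×10⁻⁴ s⁻¹
Pressure gradient: |∂P/∂n| = 800 Pa / 209000 m = 3.83×10⁻³ Pa/m
Geostrophic speed: V_g = |∂P/∂n|/(fρ) = 3.83×10⁻³/(1.05×10⁻⁴ × 1.08) = 33.8 m/s
Around a low, centrifugal force acts outward with Coriolis, so pressure-gradient force balances both:
(1/ρ)|∂P/∂n| = fV + V²/R  →  V² + fR·V − fR·V_g = 0
With fR = 1.05×10⁻⁴ × 1484×10³ m = 156 m/s:
V = [−fR + √((fR)² + 4 fR V_g)]/2 = [−156 + √(156² + 4×156×33.8)]/2 = 28.6 m/s
Subgeostrophic (V < V_g = 33.8 m/s), as expected around a low.
Converting: 28.6 m/s × 1.944 = 55.5 knots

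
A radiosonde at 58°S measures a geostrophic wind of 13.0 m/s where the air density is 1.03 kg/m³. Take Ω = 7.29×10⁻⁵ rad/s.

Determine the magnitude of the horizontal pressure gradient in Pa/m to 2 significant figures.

Coriolis parameter at 58°S:
f = 2Ω sin φ = 2 × 7.29×10⁻⁵ × sin 58° = 1.24×10⁻⁴ s⁻¹
Geostrophic balance rearranged: |∂P/∂n| = f ρ V_g
|∂P/∂n| = 1.24×10⁻⁴ × 1.03 × 13.0 = 1.66×10⁻³ Pa/m

1.7×10⁻³ Pa/m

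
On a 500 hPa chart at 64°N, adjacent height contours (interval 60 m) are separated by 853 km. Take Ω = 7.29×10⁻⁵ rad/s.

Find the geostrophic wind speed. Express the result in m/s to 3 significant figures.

Coriolis parameter at 64°N:
f = 2Ω sin φ = 2 × 7.29×10⁻⁵ × sin 64° = 1.31×10⁻⁴ s⁻¹
Height gradient: |∂Z/∂n| = 60 m / 853000 m = 7.03×10⁻⁵
On a pressure surface, geostrophic balance gives V_g = (g/f)|∂Z/∂n|:
V_g = 9.81 × 7.03×10⁻⁵ / 1.31×10⁻⁴ = 5.27 m/s

5.27 m/s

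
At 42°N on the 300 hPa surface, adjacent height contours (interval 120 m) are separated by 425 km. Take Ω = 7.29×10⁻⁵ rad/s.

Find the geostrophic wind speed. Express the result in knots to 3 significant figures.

55.2 knots

Coriolis parameter at 42°N:
f = 2Ω sin φ = 2 × 7.29×10⁻⁵ × sin 42° = 9.76×10⁻⁵ s⁻¹
Height gradient: |∂Z/∂n| = 120 m / 425000 m = 2.82×10⁻⁴
On a pressure surface, geostrophic balance gives V_g = (g/f)|∂Z/∂n|:
V_g = 9.81 × 2.82×10⁻⁴ / 9.76×10⁻⁵ = 28.4 m/s
Converting: 28.4 m/s × 1.944 = 55.2 knots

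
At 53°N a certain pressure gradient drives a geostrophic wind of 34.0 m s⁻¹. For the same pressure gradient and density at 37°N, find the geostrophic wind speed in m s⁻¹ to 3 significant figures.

45.1 m s⁻¹

With the same pressure gradient and density, V_g ∝ 1/f ∝ 1/sin φ.
V₂ = V₁ · sin φ₁ / sin φ₂ = 34.0 × sin 53° / sin 37°
V₂ = 34.0 × 0.7986/0.6018 = 45.1 m s⁻¹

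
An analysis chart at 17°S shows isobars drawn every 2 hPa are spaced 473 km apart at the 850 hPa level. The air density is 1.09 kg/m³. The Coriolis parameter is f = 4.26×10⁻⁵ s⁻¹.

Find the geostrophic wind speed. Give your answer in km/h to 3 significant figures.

Pressure gradient: |∂P/∂n| = 200 Pa / 473000 m = 4.23×10⁻⁴ Pa/m
Geostrophic balance (pressure-gradient force = Coriolis force):
V_g = (1/(fρ)) |∂P/∂n| = 4.23×10⁻⁴ / (4.26×10⁻⁵ × 1.09) = 9.11 m/s
Converting: 9.11 m/s × 3.6 = 32.8 km/h

32.8 km/h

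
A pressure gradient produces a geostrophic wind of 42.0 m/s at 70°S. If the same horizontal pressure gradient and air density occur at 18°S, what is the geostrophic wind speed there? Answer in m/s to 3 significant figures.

With the same pressure gradient and density, V_g ∝ 1/f ∝ 1/sin φ.
V₂ = V₁ · sin φ₁ / sin φ₂ = 42.0 × sin 70° / sin 18°
V₂ = 42.0 × 0.9397/0.3090 = 128 m/s

128 m/s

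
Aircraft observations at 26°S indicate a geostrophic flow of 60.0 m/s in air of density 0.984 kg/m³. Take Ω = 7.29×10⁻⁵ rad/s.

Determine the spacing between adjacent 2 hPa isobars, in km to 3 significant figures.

Coriolis parameter at 26°S:
f = 2Ω sin φ = 2 × 7.29×10⁻⁵ × sin 26° = 6.39×10⁻⁵ s⁻¹
Geostrophic balance rearranged: |∂P/∂n| = f ρ V_g
|∂P/∂n| = 6.39×10⁻⁵ × 0.984 × 60.0 = 3.77×10⁻³ Pa/m
Isobar spacing: Δn = ΔP/|∂P/∂n| = 200 Pa / 3.77×10⁻³ Pa/m = 53001 m ≈ 53.0 km

53.0 km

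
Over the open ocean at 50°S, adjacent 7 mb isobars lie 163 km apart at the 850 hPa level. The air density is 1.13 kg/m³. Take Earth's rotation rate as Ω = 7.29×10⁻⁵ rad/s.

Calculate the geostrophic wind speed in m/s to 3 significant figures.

Coriolis parameter at 50°S:
f = 2Ω sin φ = 2 × 7.29×10⁻⁵ × sin 50° = 1.12×10⁻⁴ s⁻¹
Pressure gradient: |∂P/∂n| = 700 Pa / 163000 m = 4.29×10⁻³ Pa/m
Geostrophic balance (pressure-gradient force = Coriolis force):
V_g = (1/(fρ)) |∂P/∂n| = 4.29×10⁻³ / (1.12×10⁻⁴ × 1.13) = 34.0 m/s

34.0 m/s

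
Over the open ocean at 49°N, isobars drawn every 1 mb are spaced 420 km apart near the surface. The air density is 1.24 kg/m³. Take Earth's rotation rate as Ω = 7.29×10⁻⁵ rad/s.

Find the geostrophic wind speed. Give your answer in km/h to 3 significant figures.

6.28 km/h

Coriolis parameter at 49°N:
f = 2Ω sin φ = 2 × 7.29×10⁻⁵ × sin 49° = 1.10×10⁻⁴ s⁻¹
Pressure gradient: |∂P/∂n| = 100 Pa / 420000 m = 2.38×10⁻⁴ Pa/m
Geostrophic balance (pressure-gradient force = Coriolis force):
V_g = (1/(fρ)) |∂P/∂n| = 2.38×10⁻⁴ / (1.10×10⁻⁴ × 1.24) = 1.74 m/s
Converting: 1.74 m/s × 3.6 = 6.28 km/h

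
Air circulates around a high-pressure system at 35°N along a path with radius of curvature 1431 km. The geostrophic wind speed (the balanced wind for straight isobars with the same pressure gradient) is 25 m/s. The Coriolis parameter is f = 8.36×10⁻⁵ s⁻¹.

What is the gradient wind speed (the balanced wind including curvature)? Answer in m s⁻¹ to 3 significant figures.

35.6 m s⁻¹

Around a high, pressure-gradient force acts outward with centrifugal, so Coriolis balances both:
fV = (1/ρ)|∂P/∂n| + V²/R  →  V² − fR·V + fR·V_g = 0
With fR = 8.36×10⁻⁵ × 1431×10³ m = 120 m/s:
V = [fR − √((fR)² − 4 fR V_g)]/2 = [120 − √(120² − 4×120×25)]/2 = 35.6 m/s
Supergeostrophic (V > V_g = 25 m/s), as expected around a high.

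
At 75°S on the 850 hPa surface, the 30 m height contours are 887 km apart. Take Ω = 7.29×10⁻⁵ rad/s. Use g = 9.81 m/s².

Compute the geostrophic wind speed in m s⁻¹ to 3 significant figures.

Coriolis parameter at 75°S:
f = 2Ω sin φ = 2 × 7.29×10⁻⁵ × sin 75° = 1.41×10⁻⁴ s⁻¹
Height gradient: |∂Z/∂n| = 30 m / 887000 m = 3.38×10⁻⁵
On a pressure surface, geostrophic balance gives V_g = (g/f)|∂Z/∂n|:
V_g = 9.81 × 3.38×10⁻⁵ / 1.41×10⁻⁴ = 2.36 m/s

2.36 m s⁻¹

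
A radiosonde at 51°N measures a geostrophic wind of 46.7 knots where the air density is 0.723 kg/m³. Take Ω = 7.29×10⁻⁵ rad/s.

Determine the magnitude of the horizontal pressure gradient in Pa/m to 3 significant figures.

Coriolis parameter at 51°N:
f = 2Ω sin φ = 2 × 7.29×10⁻⁵ × sin 51° = 1.13×10⁻⁴ s⁻¹
Wind speed in SI: 46.7 knots = 24.0 m/s
Geostrophic balance rearranged: |∂P/∂n| = f ρ V_g
|∂P/∂n| = 1.13×10⁻⁴ × 0.723 × 24.0 = 1.97×10⁻³ Pa/m

1.97×10⁻³ Pa/m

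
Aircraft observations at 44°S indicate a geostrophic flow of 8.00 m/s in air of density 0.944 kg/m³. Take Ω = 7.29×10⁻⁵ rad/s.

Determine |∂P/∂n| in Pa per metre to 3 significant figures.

Coriolis parameter at 44°S:
f = 2Ω sin φ = 2 × 7.29×10⁻⁵ × sin 44° = 1.01×10⁻⁴ s⁻¹
Geostrophic balance rearranged: |∂P/∂n| = f ρ V_g
|∂P/∂n| = 1.01×10⁻⁴ × 0.944 × 8.00 = 7.65×10⁻⁴ Pa/m

7.65×10⁻⁴ Pa/m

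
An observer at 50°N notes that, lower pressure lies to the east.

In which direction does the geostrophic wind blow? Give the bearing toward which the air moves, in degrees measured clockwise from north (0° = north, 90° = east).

180°

The pressure-gradient force points toward the east (bearing 090°).
Geostrophic balance: in the Northern Hemisphere the Coriolis force deflects motion to the right, so the geostrophic wind blows 90° to the right of the pressure-gradient force (low pressure on the left).
Rotating 090° by 90° clockwise gives 180° — the wind blows toward the south.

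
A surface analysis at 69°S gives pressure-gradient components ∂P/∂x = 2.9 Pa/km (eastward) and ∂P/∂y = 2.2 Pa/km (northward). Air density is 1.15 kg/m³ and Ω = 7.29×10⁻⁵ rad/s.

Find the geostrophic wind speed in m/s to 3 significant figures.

Coriolis parameter at 69°S:
f = 2Ω sin φ = 2 × 7.29×10⁻⁵ × sin 69° = 1.36×10⁻⁴ s⁻¹
In the Southern Hemisphere f is negative: f = −1.36×10⁻⁴ s⁻¹.
Component geostrophic relations (x east, y north):
u_g = −(1/(fρ)) ∂P/∂y,  v_g = (1/(fρ)) ∂P/∂x
u_g = −(2.2×10⁻³)/(−1.36×10⁻⁴ × 1.15) = 14.1 m/s;  v_g = (2.9×10⁻³)/(−1.36×10⁻⁴ × 1.15) = −18.5 m/s
|V_g| = √(u_g² + v_g²) = 23.3 m/s

23.3 m/s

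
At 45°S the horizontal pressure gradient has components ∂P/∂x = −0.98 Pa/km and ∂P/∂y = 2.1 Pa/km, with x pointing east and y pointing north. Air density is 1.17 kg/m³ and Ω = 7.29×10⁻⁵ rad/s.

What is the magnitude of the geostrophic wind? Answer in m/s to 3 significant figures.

Coriolis parameter at 45°S:
f = 2Ω sin φ = 2 × 7.29×10⁻⁵ × sin 45° = 1.03×10⁻⁴ s⁻¹
In the Southern Hemisphere f is negative: f = −1.03×10⁻⁴ s⁻¹.
Component geostrophic relations (x east, y north):
u_g = −(1/(fρ)) ∂P/∂y,  v_g = (1/(fρ)) ∂P/∂x
u_g = −(2.1×10⁻³)/(−1.03×10⁻⁴ × 1.17) = 17.4 m/s;  v_g = (−0.98×10⁻³)/(−1.03×10⁻⁴ × 1.17) = 8.12 m/s
|V_g| = √(u_g² + v_g²) = 19.2 m/s

19.2 m/s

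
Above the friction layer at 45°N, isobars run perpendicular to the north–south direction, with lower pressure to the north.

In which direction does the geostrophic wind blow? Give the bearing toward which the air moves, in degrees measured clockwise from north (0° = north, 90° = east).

090°

The pressure-gradient force points toward the north (bearing 000°).
Geostrophic balance: in the Northern Hemisphere the Coriolis force deflects motion to the right, so the geostrophic wind blows 90° to the right of the pressure-gradient force (low pressure on the left).
Rotating 000° by 90° clockwise gives 090° — the wind blows toward the east.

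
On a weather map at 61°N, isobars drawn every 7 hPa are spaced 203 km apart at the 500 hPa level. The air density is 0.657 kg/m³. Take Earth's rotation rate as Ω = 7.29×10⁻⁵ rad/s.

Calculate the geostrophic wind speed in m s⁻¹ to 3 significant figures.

41.2 m s⁻¹

Coriolis parameter at 61°N:
f = 2Ω sin φ = 2 × 7.29×10⁻⁵ × sin 61° = 1.28×10⁻⁴ s⁻¹
Pressure gradient: |∂P/∂n| = 700 Pa / 203000 m = 3.45×10⁻³ Pa/m
Geostrophic balance (pressure-gradient force = Coriolis force):
V_g = (1/(fρ)) |∂P/∂n| = 3.45×10⁻³ / (1.28×10⁻⁴ × 0.657) = 41.2 m/s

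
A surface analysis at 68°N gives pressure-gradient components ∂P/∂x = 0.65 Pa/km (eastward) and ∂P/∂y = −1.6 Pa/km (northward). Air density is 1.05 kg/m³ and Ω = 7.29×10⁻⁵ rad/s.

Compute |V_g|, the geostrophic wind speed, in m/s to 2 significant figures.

Coriolis parameter at 68°N:
f = 2Ω sin φ = 2 × 7.29×10⁻⁵ × sin 68° = 1.35×10⁻⁴ s⁻¹
Component geostrophic relations (x east, y north):
u_g = −(1/(fρ)) ∂P/∂y,  v_g = (1/(fρ)) ∂P/∂x
u_g = −(−1.6×10⁻³)/(1.35×10⁻⁴ × 1.05) = 11.3 m/s;  v_g = (0.65×10⁻³)/(1.35×10⁻⁴ × 1.05) = 4.58 m/s
|V_g| = √(u_g² + v_g²) = 12.2 m/s

12 m/s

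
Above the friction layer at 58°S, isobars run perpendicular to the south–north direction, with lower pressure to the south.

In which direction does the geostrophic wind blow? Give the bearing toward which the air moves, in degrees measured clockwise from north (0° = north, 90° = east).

090°

The pressure-gradient force points toward the south (bearing 180°).
Geostrophic balance: in the Southern Hemisphere the Coriolis force deflects motion to the left, so the geostrophic wind blows 90° to the left of the pressure-gradient force (low pressure on the right).
Rotating 180° by 90° counterclockwise gives 090° — the wind blows toward the east.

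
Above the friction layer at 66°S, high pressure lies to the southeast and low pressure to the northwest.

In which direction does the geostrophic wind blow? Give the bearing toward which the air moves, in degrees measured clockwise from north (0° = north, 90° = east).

The pressure-gradient force points toward the northwest (bearing 315°).
Geostrophic balance: in the Southern Hemisphere the Coriolis force deflects motion to the left, so the geostrophic wind blows 90° to the left of the pressure-gradient force (low pressure on the right).
Rotating 315° by 90° counterclockwise gives 225° — the wind blows toward the southwest.

225°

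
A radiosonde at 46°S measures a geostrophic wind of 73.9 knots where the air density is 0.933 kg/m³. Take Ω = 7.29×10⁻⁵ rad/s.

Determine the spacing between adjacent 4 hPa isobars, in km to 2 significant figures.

110 km

Coriolis parameter at 46°S:
f = 2Ω sin φ = 2 × 7.29×10⁻⁵ × sin 46° = 1.05×10⁻⁴ s⁻¹
Wind speed in SI: 73.9 knots = 38.0 m/s
Geostrophic balance rearranged: |∂P/∂n| = f ρ V_g
|∂P/∂n| = 1.05×10⁻⁴ × 0.933 × 38.0 = 3.72×10⁻³ Pa/m
Isobar spacing: Δn = ΔP/|∂P/∂n| = 400 Pa / 3.72×10⁻³ Pa/m = 107524 m ≈ 110 km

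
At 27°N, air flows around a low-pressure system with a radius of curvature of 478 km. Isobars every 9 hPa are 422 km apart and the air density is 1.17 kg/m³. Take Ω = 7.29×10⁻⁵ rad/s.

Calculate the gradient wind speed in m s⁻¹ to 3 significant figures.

17.7 m s⁻¹

Coriolis parameter at 27°N:
f = 2Ω sin φ = 2 × 7.29×10⁻⁵ × sin 27° = 6.62×10⁻⁵ s⁻¹
Pressure gradient: |∂P/∂n| = 900 Pa / 422000 m = 2.13×10⁻³ Pa/m
Geostrophic speed: V_g = |∂P/∂n|/(fρ) = 2.13×10⁻³/(6.62×10⁻⁵ × 1.17) = 27.5 m/s
Around a low, centrifugal force acts outward with Coriolis, so pressure-gradient force balances both:
(1/ρ)|∂P/∂n| = fV + V²/R  →  V² + fR·V − fR·V_g = 0
With fR = 6.62×10⁻⁵ × 478×10³ m = 31.6 m/s:
V = [−fR + √((fR)² + 4 fR V_g)]/2 = [−31.6 + √(31.6² + 4×31.6×27.5)]/2 = 17.7 m/s
Subgeostrophic (V < V_g = 27.5 m/s), as expected around a low.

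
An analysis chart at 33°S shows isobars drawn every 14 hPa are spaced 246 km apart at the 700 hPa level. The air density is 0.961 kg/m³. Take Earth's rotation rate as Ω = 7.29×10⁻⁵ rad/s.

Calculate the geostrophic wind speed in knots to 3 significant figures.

Coriolis parameter at 33°S:
f = 2Ω sin φ = 2 × 7.29×10⁻⁵ × sin 33° = 7.94×10⁻⁵ s⁻¹
Pressure gradient: |∂P/∂n| = 1400 Pa / 246000 m = 5.69×10⁻³ Pa/m
Geostrophic balance (pressure-gradient force = Coriolis force):
V_g = (1/(fρ)) |∂P/∂n| = 5.69×10⁻³ / (7.94×10⁻⁵ × 0.961) = 74.6 m/s
Converting: 74.6 m/s × 1.944 = 145 knots

145 knots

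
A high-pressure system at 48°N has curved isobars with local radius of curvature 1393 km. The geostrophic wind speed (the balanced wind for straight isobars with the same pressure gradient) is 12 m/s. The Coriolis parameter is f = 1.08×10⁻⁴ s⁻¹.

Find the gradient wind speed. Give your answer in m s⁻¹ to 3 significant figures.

Around a high, pressure-gradient force acts outward with centrifugal, so Coriolis balances both:
fV = (1/ρ)|∂P/∂n| + V²/R  →  V² − fR·V + fR·V_g = 0
With fR = 1.08×10⁻⁴ × 1393×10³ m = 150 m/s:
V = [fR − √((fR)² − 4 fR V_g)]/2 = [150 − √(150² − 4×150×12)]/2 = 13.1 m/s
Supergeostrophic (V > V_g = 12 m/s), as expected around a high.

13.1 m s⁻¹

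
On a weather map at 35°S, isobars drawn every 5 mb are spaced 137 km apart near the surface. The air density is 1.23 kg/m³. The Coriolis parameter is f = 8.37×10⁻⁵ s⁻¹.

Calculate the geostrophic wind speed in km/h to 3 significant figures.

128 km/h

Pressure gradient: |∂P/∂n| = 500 Pa / 137000 m = 3.65×10⁻³ Pa/m
Geostrophic balance (pressure-gradient force = Coriolis force):
V_g = (1/(fρ)) |∂P/∂n| = 3.65×10⁻³ / (8.37×10⁻⁵ × 1.23) = 35.5 m/s
Converting: 35.5 m/s × 3.6 = 128 km/h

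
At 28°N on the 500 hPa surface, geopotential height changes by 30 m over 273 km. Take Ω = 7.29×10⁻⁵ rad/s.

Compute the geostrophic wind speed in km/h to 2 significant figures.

57 km/h

Coriolis parameter at 28°N:
f = 2Ω sin φ = 2 × 7.29×10⁻⁵ × sin 28° = 6.84×10⁻⁵ s⁻¹
Height gradient: |∂Z/∂n| = 30 m / 273000 m = 1.10×10⁻⁴
On a pressure surface, geostrophic balance gives V_g = (g/f)|∂Z/∂n|:
V_g = 9.81 × 1.10×10⁻⁴ / 6.84×10⁻⁵ = 15.7 m/s
Converting: 15.7 m/s × 3.6 = 57 km/h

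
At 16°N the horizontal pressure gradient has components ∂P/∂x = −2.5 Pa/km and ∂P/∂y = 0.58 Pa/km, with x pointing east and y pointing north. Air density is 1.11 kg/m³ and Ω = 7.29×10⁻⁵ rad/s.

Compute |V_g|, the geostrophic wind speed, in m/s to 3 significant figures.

Coriolis parameter at 16°N:
f = 2Ω sin φ = 2 × 7.29×10⁻⁵ × sin 16° = 4.02×10⁻⁵ s⁻¹
Component geostrophic relations (x east, y north):
u_g = −(1/(fρ)) ∂P/∂y,  v_g = (1/(fρ)) ∂P/∂x
u_g = −(0.58×10⁻³)/(4.02×10⁻⁵ × 1.11) = −13.0 m/s;  v_g = (−2.5×10⁻³)/(4.02×10⁻⁵ × 1.11) = −56.0 m/s
|V_g| = √(u_g² + v_g²) = 57.5 m/s

57.5 m/s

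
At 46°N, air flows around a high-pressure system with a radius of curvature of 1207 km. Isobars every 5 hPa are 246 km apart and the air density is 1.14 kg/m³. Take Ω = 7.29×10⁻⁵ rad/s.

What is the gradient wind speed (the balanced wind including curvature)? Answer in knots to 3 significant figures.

39.3 knots

Coriolis parameter at 46°N:
f = 2Ω sin φ = 2 × 7.29×10⁻⁵ × sin 46° = 1.05×10⁻⁴ s⁻¹
Pressure gradient: |∂P/∂n| = 500 Pa / 246000 m = 2.03×10⁻³ Pa/m
Geostrophic speed: V_g = |∂P/∂n|/(fρ) = 2.03×10⁻³/(1.05×10⁻⁴ × 1.14) = 17.0 m/s
Around a high, pressure-gradient force acts outward with centrifugal, so Coriolis balances both:
fV = (1/ρ)|∂P/∂n| + V²/R  →  V² − fR·V + fR·V_g = 0
With fR = 1.05×10⁻⁴ × 1207×10³ m = 127 m/s:
V = [fR − √((fR)² − 4 fR V_g)]/2 = [127 − √(127² − 4×127×17)]/2 = 20.2 m/s
Supergeostrophic (V > V_g = 17 m/s), as expected around a high.
Converting: 20.2 m/s × 1.944 = 39.3 knots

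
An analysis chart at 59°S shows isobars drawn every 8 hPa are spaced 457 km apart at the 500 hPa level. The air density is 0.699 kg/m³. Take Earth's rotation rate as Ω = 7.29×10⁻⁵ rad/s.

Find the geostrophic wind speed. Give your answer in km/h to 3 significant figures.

72.1 km/h

Coriolis parameter at 59°S:
f = 2Ω sin φ = 2 × 7.29×10⁻⁵ × sin 59° = 1.25×10⁻⁴ s⁻¹
Pressure gradient: |∂P/∂n| = 800 Pa / 457000 m = 1.75×10⁻³ Pa/m
Geostrophic balance (pressure-gradient force = Coriolis force):
V_g = (1/(fρ)) |∂P/∂n| = 1.75×10⁻³ / (1.25×10⁻⁴ × 0.699) = 20.0 m/s
Converting: 20.0 m/s × 3.6 = 72.1 km/h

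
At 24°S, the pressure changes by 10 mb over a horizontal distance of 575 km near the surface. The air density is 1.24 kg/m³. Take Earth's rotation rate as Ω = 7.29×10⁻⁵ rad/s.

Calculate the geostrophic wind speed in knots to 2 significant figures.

46 knots

Coriolis parameter at 24°S:
f = 2Ω sin φ = 2 × 7.29×10⁻⁵ × sin 24° = 5.93×10⁻⁵ s⁻¹
Pressure gradient: |∂P/∂n| = 1000 Pa / 575000 m = 1.74×10⁻³ Pa/m
Geostrophic balance (pressure-gradient force = Coriolis force):
V_g = (1/(fρ)) |∂P/∂n| = 1.74×10⁻³ / (5.93×10⁻⁵ × 1.24) = 23.7 m/s
Converting: 23.7 m/s × 1.944 = 46 knots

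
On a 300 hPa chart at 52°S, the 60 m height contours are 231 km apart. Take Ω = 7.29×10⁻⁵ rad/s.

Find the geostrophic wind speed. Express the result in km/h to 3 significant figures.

79.8 km/h

Coriolis parameter at 52°S:
f = 2Ω sin φ = 2 × 7.29×10⁻⁵ × sin 52° = 1.15×10⁻⁴ s⁻¹
Height gradient: |∂Z/∂n| = 60 m / 231000 m = 2.60×10⁻⁴
On a pressure surface, geostrophic balance gives V_g = (g/f)|∂Z/∂n|:
V_g = 9.81 × 2.60×10⁻⁴ / 1.15×10⁻⁴ = 22.2 m/s
Converting: 22.2 m/s × 3.6 = 79.8 km/h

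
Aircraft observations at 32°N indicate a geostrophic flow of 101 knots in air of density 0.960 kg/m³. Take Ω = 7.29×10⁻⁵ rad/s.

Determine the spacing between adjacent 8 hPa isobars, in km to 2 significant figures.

210 km

Coriolis parameter at 32°N:
f = 2Ω sin φ = 2 × 7.29×10⁻⁵ × sin 32° = 7.73×10⁻⁵ s⁻¹
Wind speed in SI: 101 knots = 52.0 m/s
Geostrophic balance rearranged: |∂P/∂n| = f ρ V_g
|∂P/∂n| = 7.73×10⁻⁵ × 0.960 × 52.0 = 3.85×10⁻³ Pa/m
Isobar spacing: Δn = ΔP/|∂P/∂n| = 800 Pa / 3.85×10⁻³ Pa/m = 207583 m ≈ 210 km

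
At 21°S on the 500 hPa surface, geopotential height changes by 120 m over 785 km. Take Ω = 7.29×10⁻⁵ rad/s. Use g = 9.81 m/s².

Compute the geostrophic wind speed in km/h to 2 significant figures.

100 km/h

Coriolis parameter at 21°S:
f = 2Ω sin φ = 2 × 7.29×10⁻⁵ × sin 21° = 5.23×10⁻⁵ s⁻¹
Height gradient: |∂Z/∂n| = 120 m / 785000 m = 1.53×10⁻⁴
On a pressure surface, geostrophic balance gives V_g = (g/f)|∂Z/∂n|:
V_g = 9.81 × 1.53×10⁻⁴ / 5.23×10⁻⁵ = 28.7 m/s
Converting: 28.7 m/s × 3.6 = 100 km/h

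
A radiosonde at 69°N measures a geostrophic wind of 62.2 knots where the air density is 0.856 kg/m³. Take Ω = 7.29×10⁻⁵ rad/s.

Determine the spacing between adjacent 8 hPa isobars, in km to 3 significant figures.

Coriolis parameter at 69°N:
f = 2Ω sin φ = 2 × 7.29×10⁻⁵ × sin 69° = 1.36×10⁻⁴ s⁻¹
Wind speed in SI: 62.2 knots = 32.0 m/s
Geostrophic balance rearranged: |∂P/∂n| = f ρ V_g
|∂P/∂n| = 1.36×10⁻⁴ × 0.856 × 32.0 = 3.73×10⁻³ Pa/m
Isobar spacing: Δn = ΔP/|∂P/∂n| = 800 Pa / 3.73×10⁻³ Pa/m = 214575 m ≈ 215 km

215 km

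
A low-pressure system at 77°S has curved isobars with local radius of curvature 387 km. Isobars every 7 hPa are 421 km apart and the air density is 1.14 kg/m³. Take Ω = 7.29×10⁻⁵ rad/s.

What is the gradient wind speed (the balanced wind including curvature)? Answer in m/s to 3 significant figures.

Coriolis parameter at 77°S:
f = 2Ω sin φ = 2 × 7.29×10⁻⁵ × sin 77° = 1.42×10⁻⁴ s⁻¹
Pressure gradient: |∂P/∂n| = 700 Pa / 421000 m = 1.66×10⁻³ Pa/m
Geostrophic speed: V_g = |∂P/∂n|/(fρ) = 1.66×10⁻³/(1.42×10⁻⁴ × 1.14) = 10.3 m/s
Around a low, centrifugal force acts outward with Coriolis, so pressure-gradient force balances both:
(1/ρ)|∂P/∂n| = fV + V²/R  →  V² + fR·V − fR·V_g = 0
With fR = 1.42×10⁻⁴ × 387×10³ m = 55.0 m/s:
V = [−fR + √((fR)² + 4 fR V_g)]/2 = [−55.0 + √(55.0² + 4×55.0×10.3)]/2 = 8.84 m/s
Subgeostrophic (V < V_g = 10.3 m/s), as expected around a low.

8.84 m/s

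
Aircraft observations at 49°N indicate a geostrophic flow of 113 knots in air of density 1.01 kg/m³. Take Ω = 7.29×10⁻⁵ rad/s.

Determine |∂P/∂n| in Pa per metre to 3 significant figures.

Coriolis parameter at 49°N:
f = 2Ω sin φ = 2 × 7.29×10⁻⁵ × sin 49° = 1.10×10⁻⁴ s⁻¹
Wind speed in SI: 113 knots = 58.1 m/s
Geostrophic balance rearranged: |∂P/∂n| = f ρ V_g
|∂P/∂n| = 1.10×10⁻⁴ × 1.01 × 58.1 = 6.46×10⁻³ Pa/m

6.46×10⁻³ Pa/m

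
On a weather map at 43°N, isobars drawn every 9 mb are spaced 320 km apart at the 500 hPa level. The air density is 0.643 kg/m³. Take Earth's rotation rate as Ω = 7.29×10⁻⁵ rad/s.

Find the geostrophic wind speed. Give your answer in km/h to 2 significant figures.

Coriolis parameter at 43°N:
f = 2Ω sin φ = 2 × 7.29×10⁻⁵ × sin 43° = 9.94×10⁻⁵ s⁻¹
Pressure gradient: |∂P/∂n| = 900 Pa / 320000 m = 2.81×10⁻³ Pa/m
Geostrophic balance (pressure-gradient force = Coriolis force):
V_g = (1/(fρ)) |∂P/∂n| = 2.81×10⁻³ / (9.94×10⁻⁵ × 0.643) = 44.0 m/s
Converting: 44.0 m/s × 3.6 = 160 km/h

160 km/h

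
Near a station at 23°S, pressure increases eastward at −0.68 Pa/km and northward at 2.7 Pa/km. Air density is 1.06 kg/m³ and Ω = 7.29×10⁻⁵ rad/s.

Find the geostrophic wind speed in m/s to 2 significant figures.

Coriolis parameter at 23°S:
f = 2Ω sin φ = 2 × 7.29×10⁻⁵ × sin 23° = 5.70×10⁻⁵ s⁻¹
In the Southern Hemisphere f is negative: f = −5.70×10⁻⁵ s⁻¹.
Component geostrophic relations (x east, y north):
u_g = −(1/(fρ)) ∂P/∂y,  v_g = (1/(fρ)) ∂P/∂x
u_g = −(2.7×10⁻³)/(−5.70×10⁻⁵ × 1.06) = 44.7 m/s;  v_g = (−0.68×10⁻³)/(−5.70×10⁻⁵ × 1.06) = 11.3 m/s
|V_g| = √(u_g² + v_g²) = 46.1 m/s

46 m/s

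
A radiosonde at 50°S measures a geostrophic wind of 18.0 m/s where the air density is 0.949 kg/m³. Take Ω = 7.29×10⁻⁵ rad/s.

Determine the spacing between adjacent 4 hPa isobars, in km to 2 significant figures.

Coriolis parameter at 50°S:
f = 2Ω sin φ = 2 × 7.29×10⁻⁵ × sin 50° = 1.12×10⁻⁴ s⁻¹
Geostrophic balance rearranged: |∂P/∂n| = f ρ V_g
|∂P/∂n| = 1.12×10⁻⁴ × 0.949 × 18.0 = 1.91×10⁻³ Pa/m
Isobar spacing: Δn = ΔP/|∂P/∂n| = 400 Pa / 1.91×10⁻³ Pa/m = 209657 m ≈ 210 km

210 km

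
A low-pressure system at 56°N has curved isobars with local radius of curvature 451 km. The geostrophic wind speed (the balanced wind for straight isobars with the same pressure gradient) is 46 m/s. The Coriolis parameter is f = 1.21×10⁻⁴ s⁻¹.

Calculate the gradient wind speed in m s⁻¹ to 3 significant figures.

Around a low, centrifugal force acts outward with Coriolis, so pressure-gradient force balances both:
(1/ρ)|∂P/∂n| = fV + V²/R  →  V² + fR·V − fR·V_g = 0
With fR = 1.21×10⁻⁴ × 451×10³ m = 54.6 m/s:
V = [−fR + √((fR)² + 4 fR V_g)]/2 = [−54.6 + √(54.6² + 4×54.6×46)]/2 = 29.8 m/s
Subgeostrophic (V < V_g = 46 m/s), as expected around a low.

29.8 m s⁻¹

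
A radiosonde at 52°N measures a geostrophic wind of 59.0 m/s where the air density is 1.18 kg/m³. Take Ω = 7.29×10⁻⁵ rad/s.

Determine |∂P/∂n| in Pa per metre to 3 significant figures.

8.00×10⁻³ Pa/m

Coriolis parameter at 52°N:
f = 2Ω sin φ = 2 × 7.29×10⁻⁵ × sin 52° = 1.15×10⁻⁴ s⁻¹
Geostrophic balance rearranged: |∂P/∂n| = f ρ V_g
|∂P/∂n| = 1.15×10⁻⁴ × 1.18 × 59.0 = 8.00×10⁻³ Pa/m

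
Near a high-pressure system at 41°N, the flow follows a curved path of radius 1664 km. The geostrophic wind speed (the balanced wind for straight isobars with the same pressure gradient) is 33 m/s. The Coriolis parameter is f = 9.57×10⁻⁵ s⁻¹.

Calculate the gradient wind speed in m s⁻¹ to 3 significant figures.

46.7 m s⁻¹

Around a high, pressure-gradient force acts outward with centrifugal, so Coriolis balances both:
fV = (1/ρ)|∂P/∂n| + V²/R  →  V² − fR·V + fR·V_g = 0
With fR = 9.57×10⁻⁵ × 1664×10³ m = 159 m/s:
V = [fR − √((fR)² − 4 fR V_g)]/2 = [159 − √(159² − 4×159×33)]/2 = 46.7 m/s
Supergeostrophic (V > V_g = 33 m/s), as expected around a high.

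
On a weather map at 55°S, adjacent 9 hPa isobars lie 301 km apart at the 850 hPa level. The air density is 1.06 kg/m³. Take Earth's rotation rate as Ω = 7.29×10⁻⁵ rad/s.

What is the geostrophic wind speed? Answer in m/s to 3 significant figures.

Coriolis parameter at 55°S:
f = 2Ω sin φ = 2 × 7.29×10⁻⁵ × sin 55° = 1.19×10⁻⁴ s⁻¹
Pressure gradient: |∂P/∂n| = 900 Pa / 301000 m = 2.99×10⁻³ Pa/m
Geostrophic balance (pressure-gradient force = Coriolis force):
V_g = (1/(fρ)) |∂P/∂n| = 2.99×10⁻³ / (1.19×10⁻⁴ × 1.06) = 23.6 m/s

23.6 m/s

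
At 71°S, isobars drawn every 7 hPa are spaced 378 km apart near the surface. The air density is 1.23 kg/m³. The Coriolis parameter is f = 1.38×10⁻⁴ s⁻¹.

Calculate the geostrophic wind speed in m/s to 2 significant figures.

Pressure gradient: |∂P/∂n| = 700 Pa / 378000 m = 1.85×10⁻³ Pa/m
Geostrophic balance (pressure-gradient force = Coriolis force):
V_g = (1/(fρ)) |∂P/∂n| = 1.85×10⁻³ / (1.38×10⁻⁴ × 1.23) = 10.9 m/s

11 m/s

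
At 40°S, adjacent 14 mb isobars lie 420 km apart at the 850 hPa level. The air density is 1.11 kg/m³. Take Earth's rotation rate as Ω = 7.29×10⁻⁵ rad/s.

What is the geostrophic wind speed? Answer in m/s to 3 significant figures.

Coriolis parameter at 40°S:
f = 2Ω sin φ = 2 × 7.29×10⁻⁵ × sin 40° = 9.37×10⁻⁵ s⁻¹
Pressure gradient: |∂P/∂n| = 1400 Pa / 420000 m = 3.33×10⁻³ Pa/m
Geostrophic balance (pressure-gradient force = Coriolis force):
V_g = (1/(fρ)) |∂P/∂n| = 3.33×10⁻³ / (9.37×10⁻⁵ × 1.11) = 32.0 m/s

32.0 m/s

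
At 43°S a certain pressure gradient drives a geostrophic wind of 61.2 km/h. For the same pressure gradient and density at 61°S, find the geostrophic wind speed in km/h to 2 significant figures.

48 km/h

With the same pressure gradient and density, V_g ∝ 1/f ∝ 1/sin φ.
V₂ = V₁ · sin φ₁ / sin φ₂ = 61.2 × sin 43° / sin 61°
V₂ = 61.2 × 0.6820/0.8746 = 48 km/h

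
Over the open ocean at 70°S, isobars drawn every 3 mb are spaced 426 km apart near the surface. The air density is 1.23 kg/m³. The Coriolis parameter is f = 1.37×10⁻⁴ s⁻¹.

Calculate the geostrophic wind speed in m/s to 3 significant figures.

Pressure gradient: |∂P/∂n| = 300 Pa / 426000 m = 7.04×10⁻⁴ Pa/m
Geostrophic balance (pressure-gradient force = Coriolis force):
V_g = (1/(fρ)) |∂P/∂n| = 7.04×10⁻⁴ / (1.37×10⁻⁴ × 1.23) = 4.18 m/s

4.18 m/s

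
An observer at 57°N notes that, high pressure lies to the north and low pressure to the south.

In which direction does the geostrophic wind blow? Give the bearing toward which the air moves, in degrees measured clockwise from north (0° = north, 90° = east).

The pressure-gradient force points toward the south (bearing 180°).
Geostrophic balance: in the Northern Hemisphere the Coriolis force deflects motion to the right, so the geostrophic wind blows 90° to the right of the pressure-gradient force (low pressure on the left).
Rotating 180° by 90° clockwise gives 270° — the wind blows toward the west.

270°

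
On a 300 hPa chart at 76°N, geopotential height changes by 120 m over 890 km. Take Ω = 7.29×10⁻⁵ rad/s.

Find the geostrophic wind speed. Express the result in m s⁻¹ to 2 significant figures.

Coriolis parameter at 76°N:
f = 2Ω sin φ = 2 × 7.29×10⁻⁵ × sin 76° = 1.41×10⁻⁴ s⁻¹
Height gradient: |∂Z/∂n| = 120 m / 890000 m = 1.35×10⁻⁴
On a pressure surface, geostrophic balance gives V_g = (g/f)|∂Z/∂n|:
V_g = 9.81 × 1.35×10⁻⁴ / 1.41×10⁻⁴ = 9.35 m/s

9.3 m s⁻¹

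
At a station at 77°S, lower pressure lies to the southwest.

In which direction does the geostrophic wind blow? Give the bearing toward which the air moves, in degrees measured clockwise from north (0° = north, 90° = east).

135°

The pressure-gradient force points toward the southwest (bearing 225°).
Geostrophic balance: in the Southern Hemisphere the Coriolis force deflects motion to the left, so the geostrophic wind blows 90° to the left of the pressure-gradient force (low pressure on the right).
Rotating 225° by 90° counterclockwise gives 135° — the wind blows toward the southeast.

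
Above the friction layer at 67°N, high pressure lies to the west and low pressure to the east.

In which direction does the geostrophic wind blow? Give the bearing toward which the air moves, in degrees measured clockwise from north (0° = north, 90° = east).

The pressure-gradient force points toward the east (bearing 090°).
Geostrophic balance: in the Northern Hemisphere the Coriolis force deflects motion to the right, so the geostrophic wind blows 90° to the right of the pressure-gradient force (low pressure on the left).
Rotating 090° by 90° clockwise gives 180° — the wind blows toward the south.

180°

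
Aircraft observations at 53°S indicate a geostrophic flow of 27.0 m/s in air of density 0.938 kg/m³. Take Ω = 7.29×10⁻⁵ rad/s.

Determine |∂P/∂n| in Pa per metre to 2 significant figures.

2.9×10⁻³ Pa/m

Coriolis parameter at 53°S:
f = 2Ω sin φ = 2 × 7.29×10⁻⁵ × sin 53° = 1.16×10⁻⁴ s⁻¹
Geostrophic balance rearranged: |∂P/∂n| = f ρ V_g
|∂P/∂n| = 1.16×10⁻⁴ × 0.938 × 27.0 = 2.95×10⁻³ Pa/m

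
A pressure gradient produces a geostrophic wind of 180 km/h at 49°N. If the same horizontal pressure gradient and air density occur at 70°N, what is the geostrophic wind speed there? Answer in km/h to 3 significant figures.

145 km/h

With the same pressure gradient and density, V_g ∝ 1/f ∝ 1/sin φ.
V₂ = V₁ · sin φ₁ / sin φ₂ = 180 × sin 49° / sin 70°
V₂ = 180 × 0.7547/0.9397 = 145 km/h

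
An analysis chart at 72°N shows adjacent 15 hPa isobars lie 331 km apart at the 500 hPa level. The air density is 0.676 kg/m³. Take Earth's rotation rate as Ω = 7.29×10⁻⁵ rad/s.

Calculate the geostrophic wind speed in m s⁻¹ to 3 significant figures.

48.3 m s⁻¹

Coriolis parameter at 72°N:
f = 2Ω sin φ = 2 × 7.29×10⁻⁵ × sin 72° = 1.39×10⁻⁴ s⁻¹
Pressure gradient: |∂P/∂n| = 1500 Pa / 331000 m = 4.53×10⁻³ Pa/m
Geostrophic balance (pressure-gradient force = Coriolis force):
V_g = (1/(fρ)) |∂P/∂n| = 4.53×10⁻³ / (1.39×10⁻⁴ × 0.676) = 48.3 m/s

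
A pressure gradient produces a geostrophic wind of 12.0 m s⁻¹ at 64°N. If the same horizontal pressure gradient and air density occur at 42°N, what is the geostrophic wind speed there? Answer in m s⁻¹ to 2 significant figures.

16 m s⁻¹

With the same pressure gradient and density, V_g ∝ 1/f ∝ 1/sin φ.
V₂ = V₁ · sin φ₁ / sin φ₂ = 12.0 × sin 64° / sin 42°
V₂ = 12.0 × 0.8988/0.6691 = 16 m s⁻¹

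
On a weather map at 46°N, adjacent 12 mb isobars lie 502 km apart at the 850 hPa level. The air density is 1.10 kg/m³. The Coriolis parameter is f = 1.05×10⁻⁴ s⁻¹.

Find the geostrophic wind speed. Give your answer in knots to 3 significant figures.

Pressure gradient: |∂P/∂n| = 1200 Pa / 502000 m = 2.39×10⁻³ Pa/m
Geostrophic balance (pressure-gradient force = Coriolis force):
V_g = (1/(fρ)) |∂P/∂n| = 2.39×10⁻³ / (1.05×10⁻⁴ × 1.10) = 20.7 m/s
Converting: 20.7 m/s × 1.944 = 40.2 knots

40.2 knots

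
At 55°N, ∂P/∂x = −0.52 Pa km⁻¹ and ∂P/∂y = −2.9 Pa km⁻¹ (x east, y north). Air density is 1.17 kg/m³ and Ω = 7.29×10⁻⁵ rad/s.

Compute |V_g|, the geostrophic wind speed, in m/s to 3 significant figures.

Coriolis parameter at 55°N:
f = 2Ω sin φ = 2 × 7.29×10⁻⁵ × sin 55° = 1.19×10⁻⁴ s⁻¹
Component geostrophic relations (x east, y north):
u_g = −(1/(fρ)) ∂P/∂y,  v_g = (1/(fρ)) ∂P/∂x
u_g = −(−2.9×10⁻³)/(1.19×10⁻⁴ × 1.17) = 20.8 m/s;  v_g = (−0.52×10⁻³)/(1.19×10⁻⁴ × 1.17) = −3.72 m/s
|V_g| = √(u_g² + v_g²) = 21.1 m/s

21.1 m/s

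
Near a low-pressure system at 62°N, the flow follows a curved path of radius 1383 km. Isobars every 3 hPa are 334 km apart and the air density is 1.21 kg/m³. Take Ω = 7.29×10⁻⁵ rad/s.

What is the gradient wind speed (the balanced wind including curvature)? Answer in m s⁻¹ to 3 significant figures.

5.59 m s⁻¹

Coriolis parameter at 62°N:
f = 2Ω sin φ = 2 × 7.29×10⁻⁵ × sin 62° = 1.29×10⁻⁴ s⁻¹
Pressure gradient: |∂P/∂n| = 300 Pa / 334000 m = 8.98×10⁻⁴ Pa/m
Geostrophic speed: V_g = |∂P/∂n|/(fρ) = 8.98×10⁻⁴/(1.29×10⁻⁴ × 1.21) = 5.77 m/s
Around a low, centrifugal force acts outward with Coriolis, so pressure-gradient force balances both:
(1/ρ)|∂P/∂n| = fV + V²/R  →  V² + fR·V − fR·V_g = 0
With fR = 1.29×10⁻⁴ × 1383×10³ m = 178 m/s:
V = [−fR + √((fR)² + 4 fR V_g)]/2 = [−178 + √(178² + 4×178×5.77)]/2 = 5.59 m/s
Subgeostrophic (V < V_g = 5.77 m/s), as expected around a low.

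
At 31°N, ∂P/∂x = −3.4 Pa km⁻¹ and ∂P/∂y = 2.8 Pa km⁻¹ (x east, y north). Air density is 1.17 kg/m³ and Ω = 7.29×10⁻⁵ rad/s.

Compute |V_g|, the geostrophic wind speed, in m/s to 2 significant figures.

50 m/s

Coriolis parameter at 31°N:
f = 2Ω sin φ = 2 × 7.29×10⁻⁵ × sin 31° = 7.51×10⁻⁵ s⁻¹
Component geostrophic relations (x east, y north):
u_g = −(1/(fρ)) ∂P/∂y,  v_g = (1/(fρ)) ∂P/∂x
u_g = −(2.8×10⁻³)/(7.51×10⁻⁵ × 1.17) = −31.9 m/s;  v_g = (−3.4×10⁻³)/(7.51×10⁻⁵ × 1.17) = −38.7 m/s
|V_g| = √(u_g² + v_g²) = 50.1 m/s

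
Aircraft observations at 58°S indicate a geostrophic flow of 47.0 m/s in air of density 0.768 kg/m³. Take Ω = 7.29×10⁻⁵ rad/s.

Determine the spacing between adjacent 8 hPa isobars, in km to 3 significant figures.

179 km

Coriolis parameter at 58°S:
f = 2Ω sin φ = 2 × 7.29×10⁻⁵ × sin 58° = 1.24×10⁻⁴ s⁻¹
Geostrophic balance rearranged: |∂P/∂n| = f ρ V_g
|∂P/∂n| = 1.24×10⁻⁴ × 0.768 × 47.0 = 4.46×10⁻³ Pa/m
Isobar spacing: Δn = ΔP/|∂P/∂n| = 800 Pa / 4.46×10⁻³ Pa/m = 179247 m ≈ 179 km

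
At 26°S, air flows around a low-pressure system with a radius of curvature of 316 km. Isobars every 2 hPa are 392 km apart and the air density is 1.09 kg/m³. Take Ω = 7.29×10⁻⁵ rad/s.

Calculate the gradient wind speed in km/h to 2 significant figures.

21 km/h

Coriolis parameter at 26°S:
f = 2Ω sin φ = 2 × 7.29×10⁻⁵ × sin 26° = 6.39×10⁻⁵ s⁻¹
Pressure gradient: |∂P/∂n| = 200 Pa / 392000 m = 5.10×10⁻⁴ Pa/m
Geostrophic speed: V_g = |∂P/∂n|/(fρ) = 5.10×10⁻⁴/(6.39×10⁻⁵ × 1.09) = 7.32 m/s
Around a low, centrifugal force acts outward with Coriolis, so pressure-gradient force balances both:
(1/ρ)|∂P/∂n| = fV + V²/R  →  V² + fR·V − fR·V_g = 0
With fR = 6.39×10⁻⁵ × 316×10³ m = 20.2 m/s:
V = [−fR + √((fR)² + 4 fR V_g)]/2 = [−20.2 + √(20.2² + 4×20.2×7.32)]/2 = 5.71 m/s
Subgeostrophic (V < V_g = 7.32 m/s), as expected around a low.
Converting: 5.71 m/s × 3.6 = 21 km/h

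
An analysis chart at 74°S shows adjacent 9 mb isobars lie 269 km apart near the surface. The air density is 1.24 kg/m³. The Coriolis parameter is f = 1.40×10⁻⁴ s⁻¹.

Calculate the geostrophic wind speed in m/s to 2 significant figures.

Pressure gradient: |∂P/∂n| = 900 Pa / 269000 m = 3.35×10⁻³ Pa/m
Geostrophic balance (pressure-gradient force = Coriolis force):
V_g = (1/(fρ)) |∂P/∂n| = 3.35×10⁻³ / (1.40×10⁻⁴ × 1.24) = 19.3 m/s

19 m/s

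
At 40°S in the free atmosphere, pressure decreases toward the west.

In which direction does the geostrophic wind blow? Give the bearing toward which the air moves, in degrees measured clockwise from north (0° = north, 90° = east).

The pressure-gradient force points toward the west (bearing 270°).
Geostrophic balance: in the Southern Hemisphere the Coriolis force deflects motion to the left, so the geostrophic wind blows 90° to the left of the pressure-gradient force (low pressure on the right).
Rotating 270° by 90° counterclockwise gives 180° — the wind blows toward the south.

180°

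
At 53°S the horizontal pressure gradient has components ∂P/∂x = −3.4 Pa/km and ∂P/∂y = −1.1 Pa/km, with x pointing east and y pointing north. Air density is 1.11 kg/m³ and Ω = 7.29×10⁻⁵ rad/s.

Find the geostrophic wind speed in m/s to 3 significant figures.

27.6 m/s

Coriolis parameter at 53°S:
f = 2Ω sin φ = 2 × 7.29×10⁻⁵ × sin 53° = 1.16×10⁻⁴ s⁻¹
In the Southern Hemisphere f is negative: f = −1.16×10⁻⁴ s⁻¹.
Component geostrophic relations (x east, y north):
u_g = −(1/(fρ)) ∂P/∂y,  v_g = (1/(fρ)) ∂P/∂x
u_g = −(−1.1×10⁻³)/(−1.16×10⁻⁴ × 1.11) = −8.51 m/s;  v_g = (−3.4×10⁻³)/(−1.16×10⁻⁴ × 1.11) = 26.3 m/s
|V_g| = √(u_g² + v_g²) = 27.6 m/s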